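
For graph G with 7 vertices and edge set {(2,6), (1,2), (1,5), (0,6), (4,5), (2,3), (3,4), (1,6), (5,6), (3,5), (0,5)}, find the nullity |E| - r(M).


Cycle rank (nullity) = |E| - r(M) = |E| - (|V| - c).
|E| = 11, |V| = 7, c = 1.
Nullity = 11 - (7 - 1) = 11 - 6 = 5.

5


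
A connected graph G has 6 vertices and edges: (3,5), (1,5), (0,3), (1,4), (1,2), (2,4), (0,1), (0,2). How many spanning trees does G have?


By Kirchhoff's matrix tree theorem, the number of spanning trees equals
the determinant of any cofactor of the Laplacian matrix L.
G has 6 vertices and 8 edges.
Computing the (5 x 5) cofactor determinant gives 29.

29


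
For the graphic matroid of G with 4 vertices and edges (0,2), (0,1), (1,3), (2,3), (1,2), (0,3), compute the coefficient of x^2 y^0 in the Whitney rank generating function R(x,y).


R(x,y) = sum over A in 2^E of x^(r(E)-r(A)) * y^(|A|-r(A)).
G has 4 vertices, 6 edges. r(E) = 3.
Enumerate all 2^6 = 64 subsets.
Count subsets with r(E)-r(A)=2 and |A|-r(A)=0: 6.

6


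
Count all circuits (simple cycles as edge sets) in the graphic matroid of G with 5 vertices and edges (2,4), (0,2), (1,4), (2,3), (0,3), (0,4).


A circuit in a graphic matroid = edge set of a simple cycle.
G has 5 vertices and 6 edges.
Enumerating all minimal edge subsets forming cycles...
Total circuits found: 3.

3


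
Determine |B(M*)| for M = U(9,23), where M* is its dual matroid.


The dual of U(r,n) is U(n-r, n) = U(14,23).
Bases of U(14,23) are all (14)-element subsets.
|B(M*)| = C(23,14) = 817190.

817190


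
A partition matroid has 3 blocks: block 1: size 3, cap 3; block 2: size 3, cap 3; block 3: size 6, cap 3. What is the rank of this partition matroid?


Rank of a partition matroid = sum of min(|Si|, ci) for each block.
= min(3,3) + min(3,3) + min(6,3)
= 3 + 3 + 3
= 9.

9


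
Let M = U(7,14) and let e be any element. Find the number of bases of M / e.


Contracting e from U(7,14) gives U(6,13).
Bases of U(6,13) = C(13,6) = 1716.

1716


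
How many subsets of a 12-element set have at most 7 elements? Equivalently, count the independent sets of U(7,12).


Independent sets of U(7,12) are all subsets of size <= 7.
Count = C(12,0) + C(12,1) + C(12,2) + C(12,3) + C(12,4) + C(12,5) + C(12,6) + C(12,7)
     = 1 + 12 + 66 + 220 + 495 + 792 + 924 + 792
     = 3302.

3302


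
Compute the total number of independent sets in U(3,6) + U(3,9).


For a direct sum, |I(M1+M2)| = |I(M1)| * |I(M2)|.
|I(U(3,6))| = sum C(6,k) for k=0..3 = 42.
|I(U(3,9))| = sum C(9,k) for k=0..3 = 130.
Total = 42 * 130 = 5460.

5460


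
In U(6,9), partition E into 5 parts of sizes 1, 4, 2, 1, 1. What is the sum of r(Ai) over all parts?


r(Ai) = min(|Ai|, 6) for each part.
Sum = min(1,6) + min(4,6) + min(2,6) + min(1,6) + min(1,6)
    = 1 + 4 + 2 + 1 + 1
    = 9.

9


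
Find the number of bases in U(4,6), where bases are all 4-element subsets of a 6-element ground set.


Bases of U(4,6) are all 4-element subsets of the 6-element ground set.
Number of bases = C(6,4).
C(6,4) = (6 * 5 * 4 * 3) / (1 * 2 * 3 * 4) = 15.

15


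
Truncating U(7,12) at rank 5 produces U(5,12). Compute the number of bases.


Truncating U(7,12) to rank 5 gives U(5,12).
Bases of U(5,12) are all 5-element subsets of 12 elements.
Number of bases = (12 choose 5) = 792.

792


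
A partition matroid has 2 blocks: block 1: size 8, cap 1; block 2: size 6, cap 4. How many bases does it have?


A basis picks exactly ci elements from block i.
Number of bases = product of C(|Si|, ci).
= C(8,1) * C(6,4)
= 8 * 15
= 120.

120


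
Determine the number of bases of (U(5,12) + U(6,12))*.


(M1+M2)* = M1* + M2*.
M1* = U(7,12), bases: C(12,7) = 792.
M2* = U(6,12), bases: C(12,6) = 924.
|B(M*)| = 792 * 924 = 731808.

731808


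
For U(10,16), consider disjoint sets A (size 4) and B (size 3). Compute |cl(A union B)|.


|A union B| = 4 + 3 = 7 (disjoint).
In U(10,16), cl(S) = S if |S| < 10, else cl(S) = E.
Since 7 < 10, cl(A union B) = A union B.
|cl(A union B)| = 7.

7


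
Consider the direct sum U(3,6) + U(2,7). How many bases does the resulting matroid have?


Bases of a direct sum M1 + M2: |B| = |B(M1)| * |B(M2)|.
|B(U(3,6))| = C(6,3) = 20.
|B(U(2,7))| = C(7,2) = 21.
Total bases = 20 * 21 = 420.

420


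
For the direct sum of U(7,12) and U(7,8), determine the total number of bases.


Bases of a direct sum M1 + M2: |B| = |B(M1)| * |B(M2)|.
|B(U(7,12))| = C(12,7) = 792.
|B(U(7,8))| = C(8,7) = 8.
Total bases = 792 * 8 = 6336.

6336


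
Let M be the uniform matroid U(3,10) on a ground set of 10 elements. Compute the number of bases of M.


Bases of U(3,10) are all 3-element subsets of the 10-element ground set.
Number of bases = C(10,3).
C(10,3) = (10 * 9 * 8) / (1 * 2 * 3) = 120.

120


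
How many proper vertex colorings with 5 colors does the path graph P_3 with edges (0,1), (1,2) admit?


P(P_3, k) = k * (k-1)^(2).
P(5) = 5 * 4^2 = 5 * 16 = 80.

80


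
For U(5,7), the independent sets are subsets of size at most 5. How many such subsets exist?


Independent sets of U(5,7) are all subsets of size <= 5.
Count = C(7,0) + C(7,1) + C(7,2) + C(7,3) + C(7,4) + C(7,5)
     = 1 + 7 + 21 + 35 + 35 + 21
     = 120.

120


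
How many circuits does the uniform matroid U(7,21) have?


In U(7,21), circuits are the (8)-element subsets.
Any set of 8 elements is dependent, and removing any one element gives
an independent set of size 7, so it is a minimal dependent set.
Number of circuits = C(21,8) = 21! / (8! * 13!) = 203490.

203490


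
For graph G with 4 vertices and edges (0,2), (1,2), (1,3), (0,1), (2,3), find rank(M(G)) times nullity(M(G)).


r(M) = |V| - c = 4 - 1 = 3.
nullity = |E| - r(M) = 5 - 3 = 2.
Product = 3 * 2 = 6.

6


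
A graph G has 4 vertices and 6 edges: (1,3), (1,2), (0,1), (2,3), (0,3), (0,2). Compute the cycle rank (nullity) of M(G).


Cycle rank (nullity) = |E| - r(M) = |E| - (|V| - c).
|E| = 6, |V| = 4, c = 1.
Nullity = 6 - (4 - 1) = 6 - 3 = 3.

3


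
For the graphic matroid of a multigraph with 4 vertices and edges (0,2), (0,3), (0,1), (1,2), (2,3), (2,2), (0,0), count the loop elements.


In a graphic matroid, a loop is a self-loop edge (u,u) with rank 0.
Examining all 7 edges for self-loops...
Self-loops found: (2,2), (0,0)
Number of loops = 2.

2


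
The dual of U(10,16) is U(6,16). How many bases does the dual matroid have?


The dual of U(r,n) is U(n-r, n) = U(6,16).
Bases of U(6,16) are all (6)-element subsets.
|B(M*)| = C(16,6) = 8008.

8008


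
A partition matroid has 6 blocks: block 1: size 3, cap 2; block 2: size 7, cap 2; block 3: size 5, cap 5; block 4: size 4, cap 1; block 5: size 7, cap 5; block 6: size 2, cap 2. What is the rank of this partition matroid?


Rank of a partition matroid = sum of min(|Si|, ci) for each block.
= min(3,2) + min(7,2) + min(5,5) + min(4,1) + min(7,5) + min(2,2)
= 2 + 2 + 5 + 1 + 5 + 2
= 17.

17


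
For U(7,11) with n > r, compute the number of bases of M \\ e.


Deleting e from U(7,11) gives U(7,10) since n > r.
Bases of U(7,10) = C(10,7) = 10! / (7! * 3!) = 120.

120


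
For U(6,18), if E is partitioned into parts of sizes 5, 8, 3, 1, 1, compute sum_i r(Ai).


r(Ai) = min(|Ai|, 6) for each part.
Sum = min(5,6) + min(8,6) + min(3,6) + min(1,6) + min(1,6)
    = 5 + 6 + 3 + 1 + 1
    = 16.

16


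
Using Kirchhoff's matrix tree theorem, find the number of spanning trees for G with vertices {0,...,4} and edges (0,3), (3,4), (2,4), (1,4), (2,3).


By Kirchhoff's matrix tree theorem, the number of spanning trees equals
the determinant of any cofactor of the Laplacian matrix L.
G has 5 vertices and 5 edges.
Computing the (4 x 4) cofactor determinant gives 3.

3


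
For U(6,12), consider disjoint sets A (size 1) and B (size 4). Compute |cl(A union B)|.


|A union B| = 1 + 4 = 5 (disjoint).
In U(6,12), cl(S) = S if |S| < 6, else cl(S) = E.
Since 5 < 6, cl(A union B) = A union B.
|cl(A union B)| = 5.

5


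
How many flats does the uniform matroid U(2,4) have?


Flats of U(2,4): every subset of size < 2 is a flat, plus E itself.
Count = C(4,0) + C(4,1) + 1
     = 1 + 4 + 1
     = 6.

6


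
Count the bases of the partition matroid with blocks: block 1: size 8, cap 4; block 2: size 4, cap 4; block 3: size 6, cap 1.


A basis picks exactly ci elements from block i.
Number of bases = product of C(|Si|, ci).
= C(8,4) * C(4,4) * C(6,1)
= 70 * 1 * 6
= 420.

420


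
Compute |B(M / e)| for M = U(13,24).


Contracting e from U(13,24) gives U(12,23).
Bases of U(12,23) = C(23,12) = 23! / (12! * 11!) = 1352078.

1352078


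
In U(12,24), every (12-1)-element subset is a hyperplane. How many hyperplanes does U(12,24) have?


Hyperplanes of U(12,24) are flats of rank 11.
In a uniform matroid, these are exactly the (11)-element subsets.
Count = C(24,11) = 24! / (11! * 13!) = 2496144.

2496144


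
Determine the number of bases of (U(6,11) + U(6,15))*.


(M1+M2)* = M1* + M2*.
M1* = U(5,11), bases: C(11,5) = 462.
M2* = U(9,15), bases: C(15,9) = 5005.
|B(M*)| = 462 * 5005 = 2312310.

2312310


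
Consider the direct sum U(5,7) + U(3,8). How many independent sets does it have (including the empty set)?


For a direct sum, |I(M1+M2)| = |I(M1)| * |I(M2)|.
|I(U(5,7))| = sum C(7,k) for k=0..5 = 120.
|I(U(3,8))| = sum C(8,k) for k=0..3 = 93.
Total = 120 * 93 = 11160.

11160


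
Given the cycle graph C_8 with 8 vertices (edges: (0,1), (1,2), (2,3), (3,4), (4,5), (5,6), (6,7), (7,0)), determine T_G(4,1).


T(C_8; x,y) = x + x^2 + ... + x^(7) + y.
T(4,1) = 4^1 + 4^2 + 4^3 + 4^4 + 4^5 + 4^6 + 4^7 + 1
= 4 + 16 + 64 + 256 + 1024 + 4096 + 16384 + 1
= 21845.

21845


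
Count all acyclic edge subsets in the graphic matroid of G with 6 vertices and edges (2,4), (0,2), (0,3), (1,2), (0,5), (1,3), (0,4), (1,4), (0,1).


An independent set in a graphic matroid is an acyclic edge subset.
G has 6 vertices and 9 edges.
Enumerate all 2^9 = 512 subsets, checking for acyclicity.
Total independent sets = 256.

256


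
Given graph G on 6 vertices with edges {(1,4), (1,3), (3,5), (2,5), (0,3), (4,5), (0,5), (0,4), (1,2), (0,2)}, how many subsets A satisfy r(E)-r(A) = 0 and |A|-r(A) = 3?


R(x,y) = sum over A in 2^E of x^(r(E)-r(A)) * y^(|A|-r(A)).
G has 6 vertices, 10 edges. r(E) = 5.
Enumerate all 2^10 = 1024 subsets.
Count subsets with r(E)-r(A)=0 and |A|-r(A)=3: 45.

45


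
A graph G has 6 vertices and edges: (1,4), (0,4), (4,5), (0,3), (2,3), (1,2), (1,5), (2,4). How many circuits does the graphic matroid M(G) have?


A circuit in a graphic matroid = edge set of a simple cycle.
G has 6 vertices and 8 edges.
Enumerating all minimal edge subsets forming cycles...
Total circuits found: 6.

6


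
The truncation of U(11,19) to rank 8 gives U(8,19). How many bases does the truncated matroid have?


Truncating U(11,19) to rank 8 gives U(8,19).
Bases of U(8,19) are all 8-element subsets of 19 elements.
Number of bases = (19 choose 8) = 75582.

75582


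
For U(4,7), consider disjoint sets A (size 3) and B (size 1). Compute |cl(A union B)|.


|A union B| = 3 + 1 = 4 (disjoint).
In U(4,7), cl(S) = S if |S| < 4, else cl(S) = E.
Since 4 >= 4, cl(A union B) = E.
|cl(A union B)| = 7.

7


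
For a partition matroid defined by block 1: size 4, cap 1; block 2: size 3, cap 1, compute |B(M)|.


A basis picks exactly ci elements from block i.
Number of bases = product of C(|Si|, ci).
= C(4,1) * C(3,1)
= 4 * 3
= 12.

12


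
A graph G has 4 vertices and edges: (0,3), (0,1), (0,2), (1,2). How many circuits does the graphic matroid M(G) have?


A circuit in a graphic matroid = edge set of a simple cycle.
G has 4 vertices and 4 edges.
Enumerating all minimal edge subsets forming cycles...
Total circuits found: 1.

1


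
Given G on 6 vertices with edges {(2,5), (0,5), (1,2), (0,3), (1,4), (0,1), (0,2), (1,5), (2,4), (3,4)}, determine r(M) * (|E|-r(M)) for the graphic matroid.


r(M) = |V| - c = 6 - 1 = 5.
nullity = |E| - r(M) = 10 - 5 = 5.
Product = 5 * 5 = 25.

25


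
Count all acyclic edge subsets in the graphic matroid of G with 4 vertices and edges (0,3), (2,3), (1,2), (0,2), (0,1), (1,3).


An independent set in a graphic matroid is an acyclic edge subset.
G has 4 vertices and 6 edges.
Enumerate all 2^6 = 64 subsets, checking for acyclicity.
Total independent sets = 38.

38


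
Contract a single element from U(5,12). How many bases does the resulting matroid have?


Contracting e from U(5,12) gives U(4,11).
Bases of U(4,11) = (11 choose 4) = 330.

330


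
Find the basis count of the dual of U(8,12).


The dual of U(r,n) is U(n-r, n) = U(4,12).
Bases of U(4,12) are all (4)-element subsets.
|B(M*)| = C(12,4) = 12! / (4! * 8!) = 495.

495


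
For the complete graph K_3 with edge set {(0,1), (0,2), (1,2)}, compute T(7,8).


T(K_3; x,y) = x^2 + x + y.
T(7,8) = 49 + 7 + 8 = 64.

64


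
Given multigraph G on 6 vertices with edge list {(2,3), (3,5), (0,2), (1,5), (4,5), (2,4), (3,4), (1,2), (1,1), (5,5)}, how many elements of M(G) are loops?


In a graphic matroid, a loop is a self-loop edge (u,u) with rank 0.
Examining all 10 edges for self-loops...
Self-loops found: (1,1), (5,5)
Number of loops = 2.

2


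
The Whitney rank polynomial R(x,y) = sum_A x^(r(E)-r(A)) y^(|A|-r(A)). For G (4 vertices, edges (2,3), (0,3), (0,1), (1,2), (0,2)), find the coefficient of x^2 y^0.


R(x,y) = sum over A in 2^E of x^(r(E)-r(A)) * y^(|A|-r(A)).
G has 4 vertices, 5 edges. r(E) = 3.
Enumerate all 2^5 = 32 subsets.
Count subsets with r(E)-r(A)=2 and |A|-r(A)=0: 5.

5


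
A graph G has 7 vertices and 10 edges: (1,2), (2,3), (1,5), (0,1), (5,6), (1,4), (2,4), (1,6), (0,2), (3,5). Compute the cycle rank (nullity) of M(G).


Cycle rank (nullity) = |E| - r(M) = |E| - (|V| - c).
|E| = 10, |V| = 7, c = 1.
Nullity = 10 - (7 - 1) = 10 - 6 = 4.

4


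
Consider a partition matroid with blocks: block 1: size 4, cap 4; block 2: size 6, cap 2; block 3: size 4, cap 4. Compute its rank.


Rank of a partition matroid = sum of min(|Si|, ci) for each block.
= min(4,4) + min(6,2) + min(4,4)
= 4 + 2 + 4
= 10.

10


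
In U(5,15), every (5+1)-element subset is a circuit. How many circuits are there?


In U(5,15), circuits are the (6)-element subsets.
Any set of 6 elements is dependent, and removing any one element gives
an independent set of size 5, so it is a minimal dependent set.
Number of circuits = C(15,6) = 5005.

5005


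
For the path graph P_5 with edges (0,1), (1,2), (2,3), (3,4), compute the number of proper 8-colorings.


P(P_5, k) = k * (k-1)^(4).
P(8) = 8 * 7^4 = 8 * 2401 = 19208.

19208


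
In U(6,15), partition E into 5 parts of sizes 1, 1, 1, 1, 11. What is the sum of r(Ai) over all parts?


r(Ai) = min(|Ai|, 6) for each part.
Sum = min(1,6) + min(1,6) + min(1,6) + min(1,6) + min(11,6)
    = 1 + 1 + 1 + 1 + 6
    = 10.

10


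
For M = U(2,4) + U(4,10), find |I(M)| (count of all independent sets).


For a direct sum, |I(M1+M2)| = |I(M1)| * |I(M2)|.
|I(U(2,4))| = sum C(4,k) for k=0..2 = 11.
|I(U(4,10))| = sum C(10,k) for k=0..4 = 386.
Total = 11 * 386 = 4246.

4246


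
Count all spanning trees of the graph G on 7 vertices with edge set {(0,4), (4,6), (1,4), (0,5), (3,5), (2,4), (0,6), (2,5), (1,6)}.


By Kirchhoff's matrix tree theorem, the number of spanning trees equals
the determinant of any cofactor of the Laplacian matrix L.
G has 7 vertices and 9 edges.
Computing the (6 x 6) cofactor determinant gives 29.

29


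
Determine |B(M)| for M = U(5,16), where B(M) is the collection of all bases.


Bases of U(5,16) are all 5-element subsets of the 16-element ground set.
Number of bases = C(16,5).
C(16,5) = 16! / (5! * 11!) = 4368.

4368


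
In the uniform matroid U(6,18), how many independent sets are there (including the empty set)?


Independent sets of U(6,18) are all subsets of size <= 6.
Count = C(18,0) + C(18,1) + C(18,2) + C(18,3) + C(18,4) + C(18,5) + C(18,6)
     = 1 + 18 + 153 + 816 + 3060 + 8568 + 18564
     = 31180.

31180


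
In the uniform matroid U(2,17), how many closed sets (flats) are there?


Flats of U(2,17): every subset of size < 2 is a flat, plus E itself.
Count = C(17,0) + C(17,1) + 1
     = 1 + 17 + 1
     = 19.

19


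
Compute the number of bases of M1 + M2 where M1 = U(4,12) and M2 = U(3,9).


Bases of a direct sum M1 + M2: |B| = |B(M1)| * |B(M2)|.
|B(U(4,12))| = C(12,4) = 495.
|B(U(3,9))| = C(9,3) = 84.
Total bases = 495 * 84 = 41580.

41580


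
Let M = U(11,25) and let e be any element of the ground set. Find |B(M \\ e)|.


Deleting e from U(11,25) gives U(11,24) since n > r.
Bases of U(11,24) = C(24,11) = 24! / (11! * 13!) = 2496144.

2496144


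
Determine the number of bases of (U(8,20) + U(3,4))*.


(M1+M2)* = M1* + M2*.
M1* = U(12,20), bases: C(20,12) = 125970.
M2* = U(1,4), bases: C(4,1) = 4.
|B(M*)| = 125970 * 4 = 503880.

503880


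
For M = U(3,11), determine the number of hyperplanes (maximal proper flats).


Hyperplanes of U(3,11) are flats of rank 2.
In a uniform matroid, these are exactly the (2)-element subsets.
Count = C(11,2) = 11! / (2! * 9!) = 55.

55


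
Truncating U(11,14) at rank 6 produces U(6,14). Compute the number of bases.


Truncating U(11,14) to rank 6 gives U(6,14).
Bases of U(6,14) are all 6-element subsets of 14 elements.
Number of bases = (14 choose 6) = 3003.

3003


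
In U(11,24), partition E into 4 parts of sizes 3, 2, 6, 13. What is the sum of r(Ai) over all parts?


r(Ai) = min(|Ai|, 11) for each part.
Sum = min(3,11) + min(2,11) + min(6,11) + min(13,11)
    = 3 + 2 + 6 + 11
    = 22.

22


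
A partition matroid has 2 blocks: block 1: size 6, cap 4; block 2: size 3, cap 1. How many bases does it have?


A basis picks exactly ci elements from block i.
Number of bases = product of C(|Si|, ci).
= C(6,4) * C(3,1)
= 15 * 3
= 45.

45


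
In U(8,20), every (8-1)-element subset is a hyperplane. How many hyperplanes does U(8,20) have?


Hyperplanes of U(8,20) are flats of rank 7.
In a uniform matroid, these are exactly the (7)-element subsets.
Count = (20 choose 7) = 77520.

77520


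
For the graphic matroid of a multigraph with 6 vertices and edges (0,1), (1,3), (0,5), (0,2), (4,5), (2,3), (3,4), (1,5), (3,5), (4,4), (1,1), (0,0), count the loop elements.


In a graphic matroid, a loop is a self-loop edge (u,u) with rank 0.
Examining all 12 edges for self-loops...
Self-loops found: (4,4), (1,1), (0,0)
Number of loops = 3.

3


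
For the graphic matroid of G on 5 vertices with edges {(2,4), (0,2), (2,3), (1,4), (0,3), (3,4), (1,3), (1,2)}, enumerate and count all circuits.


A circuit in a graphic matroid = edge set of a simple cycle.
G has 5 vertices and 8 edges.
Enumerating all minimal edge subsets forming cycles...
Total circuits found: 12.

12


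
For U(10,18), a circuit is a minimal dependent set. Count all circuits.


In U(10,18), circuits are the (11)-element subsets.
Any set of 11 elements is dependent, and removing any one element gives
an independent set of size 10, so it is a minimal dependent set.
Number of circuits = C(18,11) = 18! / (11! * 7!) = 31824.

31824


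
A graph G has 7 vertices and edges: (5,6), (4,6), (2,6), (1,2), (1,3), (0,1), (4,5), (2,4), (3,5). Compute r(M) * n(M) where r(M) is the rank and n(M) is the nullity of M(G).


r(M) = |V| - c = 7 - 1 = 6.
nullity = |E| - r(M) = 9 - 6 = 3.
Product = 6 * 3 = 18.

18


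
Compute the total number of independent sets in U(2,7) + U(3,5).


For a direct sum, |I(M1+M2)| = |I(M1)| * |I(M2)|.
|I(U(2,7))| = sum C(7,k) for k=0..2 = 29.
|I(U(3,5))| = sum C(5,k) for k=0..3 = 26.
Total = 29 * 26 = 754.

754


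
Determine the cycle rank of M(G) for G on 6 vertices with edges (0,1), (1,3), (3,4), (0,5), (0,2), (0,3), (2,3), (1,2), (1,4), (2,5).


Cycle rank (nullity) = |E| - r(M) = |E| - (|V| - c).
|E| = 10, |V| = 6, c = 1.
Nullity = 10 - (6 - 1) = 10 - 5 = 5.

5


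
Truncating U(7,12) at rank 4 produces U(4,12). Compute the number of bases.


Truncating U(7,12) to rank 4 gives U(4,12).
Bases of U(4,12) are all 4-element subsets of 12 elements.
Number of bases = C(12,4) = (12 * 11 * 10 * 9) / (1 * 2 * 3 * 4) = 495.

495


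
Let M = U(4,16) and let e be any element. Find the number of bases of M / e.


Contracting e from U(4,16) gives U(3,15).
Bases of U(3,15) = C(15,3) = 15! / (3! * 12!) = 455.

455


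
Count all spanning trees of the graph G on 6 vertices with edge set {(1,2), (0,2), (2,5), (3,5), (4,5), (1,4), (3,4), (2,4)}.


By Kirchhoff's matrix tree theorem, the number of spanning trees equals
the determinant of any cofactor of the Laplacian matrix L.
G has 6 vertices and 8 edges.
Computing the (5 x 5) cofactor determinant gives 21.

21


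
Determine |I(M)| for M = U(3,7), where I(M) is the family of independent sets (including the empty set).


Independent sets of U(3,7) are all subsets of size <= 3.
Count = (7 choose 0) + (7 choose 1) + (7 choose 2) + (7 choose 3)
     = 1 + 7 + 21 + 35
     = 64.

64


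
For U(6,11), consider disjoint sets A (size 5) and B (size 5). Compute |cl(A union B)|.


|A union B| = 5 + 5 = 10 (disjoint).
In U(6,11), cl(S) = S if |S| < 6, else cl(S) = E.
Since 10 >= 6, cl(A union B) = E.
|cl(A union B)| = 11.

11


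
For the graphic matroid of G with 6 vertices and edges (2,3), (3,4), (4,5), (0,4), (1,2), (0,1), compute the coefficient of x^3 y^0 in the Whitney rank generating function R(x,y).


R(x,y) = sum over A in 2^E of x^(r(E)-r(A)) * y^(|A|-r(A)).
G has 6 vertices, 6 edges. r(E) = 5.
Enumerate all 2^6 = 64 subsets.
Count subsets with r(E)-r(A)=3 and |A|-r(A)=0: 15.

15


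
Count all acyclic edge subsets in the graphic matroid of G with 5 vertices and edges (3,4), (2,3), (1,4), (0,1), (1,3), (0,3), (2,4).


An independent set in a graphic matroid is an acyclic edge subset.
G has 5 vertices and 7 edges.
Enumerate all 2^7 = 128 subsets, checking for acyclicity.
Total independent sets = 82.

82


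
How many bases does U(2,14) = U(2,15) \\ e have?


Deleting e from U(2,15) gives U(2,14) since n > r.
Bases of U(2,14) = C(14,2) = 14! / (2! * 12!) = 91.

91


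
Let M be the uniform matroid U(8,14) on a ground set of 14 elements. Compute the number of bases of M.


Bases of U(8,14) are all 8-element subsets of the 14-element ground set.
Number of bases = C(14,8).
(14 choose 8) = 3003.

3003


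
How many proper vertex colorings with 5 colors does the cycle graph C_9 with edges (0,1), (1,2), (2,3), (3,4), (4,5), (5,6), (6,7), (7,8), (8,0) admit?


P(C_9, k) = (k-1)^9 + (-1)^9*(k-1).
P(5) = (4)^9 - 4
= 262144 - 4 = 262140.

262140


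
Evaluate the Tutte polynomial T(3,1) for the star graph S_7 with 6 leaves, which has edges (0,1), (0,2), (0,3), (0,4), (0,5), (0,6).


A star on 7 vertices is a tree with 6 edges.
T(x,y) = x^(6) for any tree.
T(3,1) = 3^6 = 729.

729


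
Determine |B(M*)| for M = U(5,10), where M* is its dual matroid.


The dual of U(r,n) is U(n-r, n) = U(5,10).
Bases of U(5,10) are all (5)-element subsets.
|B(M*)| = C(10,5) = 10! / (5! * 5!) = 252.

252


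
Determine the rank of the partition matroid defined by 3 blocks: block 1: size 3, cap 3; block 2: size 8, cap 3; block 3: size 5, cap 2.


Rank of a partition matroid = sum of min(|Si|, ci) for each block.
= min(3,3) + min(8,3) + min(5,2)
= 3 + 3 + 2
= 8.

8


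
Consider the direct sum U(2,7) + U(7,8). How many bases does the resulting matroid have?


Bases of a direct sum M1 + M2: |B| = |B(M1)| * |B(M2)|.
|B(U(2,7))| = C(7,2) = 21.
|B(U(7,8))| = C(8,7) = 8.
Total bases = 21 * 8 = 168.

168


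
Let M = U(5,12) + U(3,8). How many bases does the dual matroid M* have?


(M1+M2)* = M1* + M2*.
M1* = U(7,12), bases: C(12,7) = 792.
M2* = U(5,8), bases: C(8,5) = 56.
|B(M*)| = 792 * 56 = 44352.

44352


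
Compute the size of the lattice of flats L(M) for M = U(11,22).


Flats of U(11,22): every subset of size < 11 is a flat, plus E itself.
Count = (22 choose 0) + (22 choose 1) + (22 choose 2) + (22 choose 3) + (22 choose 4) + (22 choose 5) + (22 choose 6) + (22 choose 7) + (22 choose 8) + (22 choose 9) + (22 choose 10) + 1
     = 1 + 22 + 231 + 1540 + 7315 + 26334 + 74613 + 170544 + 319770 + 497420 + 646646 + 1
     = 1744437.

1744437


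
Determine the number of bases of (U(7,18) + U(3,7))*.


(M1+M2)* = M1* + M2*.
M1* = U(11,18), bases: C(18,11) = 31824.
M2* = U(4,7), bases: C(7,4) = 35.
|B(M*)| = 31824 * 35 = 1113840.

1113840


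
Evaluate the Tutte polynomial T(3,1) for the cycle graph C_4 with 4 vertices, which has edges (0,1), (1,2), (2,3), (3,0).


T(C_4; x,y) = x + x^2 + ... + x^(3) + y.
T(3,1) = 3^1 + 3^2 + 3^3 + 1
= 3 + 9 + 27 + 1
= 40.

40


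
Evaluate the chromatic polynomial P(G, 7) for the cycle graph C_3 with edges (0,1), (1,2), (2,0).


P(C_3, k) = (k-1)^3 + (-1)^3*(k-1).
P(7) = (6)^3 - 6
= 216 - 6 = 210.

210


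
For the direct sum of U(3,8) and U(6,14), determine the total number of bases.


Bases of a direct sum M1 + M2: |B| = |B(M1)| * |B(M2)|.
|B(U(3,8))| = C(8,3) = 56.
|B(U(6,14))| = C(14,6) = 3003.
Total bases = 56 * 3003 = 168168.

168168


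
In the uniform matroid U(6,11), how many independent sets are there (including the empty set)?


Independent sets of U(6,11) are all subsets of size <= 6.
Count = C(11,0) + C(11,1) + C(11,2) + C(11,3) + C(11,4) + C(11,5) + C(11,6)
     = 1 + 11 + 55 + 165 + 330 + 462 + 462
     = 1486.

1486


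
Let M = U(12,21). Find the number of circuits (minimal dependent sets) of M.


In U(12,21), circuits are the (13)-element subsets.
Any set of 13 elements is dependent, and removing any one element gives
an independent set of size 12, so it is a minimal dependent set.
Number of circuits = (21 choose 13) = 203490.

203490


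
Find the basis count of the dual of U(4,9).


The dual of U(r,n) is U(n-r, n) = U(5,9).
Bases of U(5,9) are all (5)-element subsets.
|B(M*)| = C(9,5) = 9! / (5! * 4!) = 126.

126


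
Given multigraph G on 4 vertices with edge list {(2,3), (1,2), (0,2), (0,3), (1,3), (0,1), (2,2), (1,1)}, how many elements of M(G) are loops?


In a graphic matroid, a loop is a self-loop edge (u,u) with rank 0.
Examining all 8 edges for self-loops...
Self-loops found: (2,2), (1,1)
Number of loops = 2.

2


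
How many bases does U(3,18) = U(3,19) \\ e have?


Deleting e from U(3,19) gives U(3,18) since n > r.
Bases of U(3,18) = C(18,3) = 18! / (3! * 15!) = 816.

816


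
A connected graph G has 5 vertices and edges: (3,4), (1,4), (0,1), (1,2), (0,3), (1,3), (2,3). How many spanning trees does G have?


By Kirchhoff's matrix tree theorem, the number of spanning trees equals
the determinant of any cofactor of the Laplacian matrix L.
G has 5 vertices and 7 edges.
Computing the (4 x 4) cofactor determinant gives 20.

20


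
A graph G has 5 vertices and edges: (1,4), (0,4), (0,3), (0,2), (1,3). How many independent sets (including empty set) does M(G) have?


An independent set in a graphic matroid is an acyclic edge subset.
G has 5 vertices and 5 edges.
Enumerate all 2^5 = 32 subsets, checking for acyclicity.
Total independent sets = 30.

30


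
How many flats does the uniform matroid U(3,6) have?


Flats of U(3,6): every subset of size < 3 is a flat, plus E itself.
Count = C(6,0) + C(6,1) + C(6,2) + 1
     = 1 + 6 + 15 + 1
     = 23.

23


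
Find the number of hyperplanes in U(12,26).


Hyperplanes of U(12,26) are flats of rank 11.
In a uniform matroid, these are exactly the (11)-element subsets.
Count = C(26,11) = 7726160.

7726160


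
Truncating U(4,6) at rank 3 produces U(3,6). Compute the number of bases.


Truncating U(4,6) to rank 3 gives U(3,6).
Bases of U(3,6) are all 3-element subsets of 6 elements.
Number of bases = (6 choose 3) = 20.

20


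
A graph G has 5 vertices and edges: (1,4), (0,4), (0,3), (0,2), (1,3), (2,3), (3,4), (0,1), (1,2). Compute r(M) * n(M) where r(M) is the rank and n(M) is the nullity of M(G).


r(M) = |V| - c = 5 - 1 = 4.
nullity = |E| - r(M) = 9 - 4 = 5.
Product = 4 * 5 = 20.

20


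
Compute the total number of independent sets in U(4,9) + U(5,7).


For a direct sum, |I(M1+M2)| = |I(M1)| * |I(M2)|.
|I(U(4,9))| = sum C(9,k) for k=0..4 = 256.
|I(U(5,7))| = sum C(7,k) for k=0..5 = 120.
Total = 256 * 120 = 30720.

30720


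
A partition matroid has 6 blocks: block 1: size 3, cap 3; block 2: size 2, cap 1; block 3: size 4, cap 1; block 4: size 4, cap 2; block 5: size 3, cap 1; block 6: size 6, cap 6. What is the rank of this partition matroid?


Rank of a partition matroid = sum of min(|Si|, ci) for each block.
= min(3,3) + min(2,1) + min(4,1) + min(4,2) + min(3,1) + min(6,6)
= 3 + 1 + 1 + 2 + 1 + 6
= 14.

14


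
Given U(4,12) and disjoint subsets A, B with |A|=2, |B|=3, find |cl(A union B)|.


|A union B| = 2 + 3 = 5 (disjoint).
In U(4,12), cl(S) = S if |S| < 4, else cl(S) = E.
Since 5 >= 4, cl(A union B) = E.
|cl(A union B)| = 12.

12


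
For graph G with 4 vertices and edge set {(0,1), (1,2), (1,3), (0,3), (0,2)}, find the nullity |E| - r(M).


Cycle rank (nullity) = |E| - r(M) = |E| - (|V| - c).
|E| = 5, |V| = 4, c = 1.
Nullity = 5 - (4 - 1) = 5 - 3 = 2.

2


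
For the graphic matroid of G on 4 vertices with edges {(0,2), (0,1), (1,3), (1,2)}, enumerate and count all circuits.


A circuit in a graphic matroid = edge set of a simple cycle.
G has 4 vertices and 4 edges.
Enumerating all minimal edge subsets forming cycles...
Total circuits found: 1.

1


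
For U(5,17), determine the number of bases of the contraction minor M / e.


Contracting e from U(5,17) gives U(4,16).
Bases of U(4,16) = C(16,4) = 16! / (4! * 12!) = 1820.

1820


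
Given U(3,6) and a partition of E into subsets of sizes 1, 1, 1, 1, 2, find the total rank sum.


r(Ai) = min(|Ai|, 3) for each part.
Sum = min(1,3) + min(1,3) + min(1,3) + min(1,3) + min(2,3)
    = 1 + 1 + 1 + 1 + 2
    = 6.

6


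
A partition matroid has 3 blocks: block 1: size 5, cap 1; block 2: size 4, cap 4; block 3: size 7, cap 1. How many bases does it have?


A basis picks exactly ci elements from block i.
Number of bases = product of C(|Si|, ci).
= C(5,1) * C(4,4) * C(7,1)
= 5 * 1 * 7
= 35.

35


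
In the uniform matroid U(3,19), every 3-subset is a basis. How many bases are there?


Bases of U(3,19) are all 3-element subsets of the 19-element ground set.
Number of bases = C(19,3).
C(19,3) = (19 * 18 * 17) / (1 * 2 * 3) = 969.

969


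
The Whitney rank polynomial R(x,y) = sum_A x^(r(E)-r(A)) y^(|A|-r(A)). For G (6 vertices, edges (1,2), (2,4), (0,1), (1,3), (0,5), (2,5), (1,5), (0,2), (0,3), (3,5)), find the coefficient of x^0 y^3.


R(x,y) = sum over A in 2^E of x^(r(E)-r(A)) * y^(|A|-r(A)).
G has 6 vertices, 10 edges. r(E) = 5.
Enumerate all 2^10 = 1024 subsets.
Count subsets with r(E)-r(A)=0 and |A|-r(A)=3: 36.

36


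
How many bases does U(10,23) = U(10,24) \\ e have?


Deleting e from U(10,24) gives U(10,23) since n > r.
Bases of U(10,23) = (23 choose 10) = 1144066.

1144066


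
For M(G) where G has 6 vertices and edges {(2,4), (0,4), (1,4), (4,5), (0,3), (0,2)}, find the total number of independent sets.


An independent set in a graphic matroid is an acyclic edge subset.
G has 6 vertices and 6 edges.
Enumerate all 2^6 = 64 subsets, checking for acyclicity.
Total independent sets = 56.

56


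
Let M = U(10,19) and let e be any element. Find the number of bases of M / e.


Contracting e from U(10,19) gives U(9,18).
Bases of U(9,18) = C(18,9) = 48620.

48620


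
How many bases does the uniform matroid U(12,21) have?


Bases of U(12,21) are all 12-element subsets of the 21-element ground set.
Number of bases = C(21,12).
C(21,12) = 21! / (12! * 9!) = 293930.

293930


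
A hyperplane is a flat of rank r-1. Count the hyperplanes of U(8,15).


Hyperplanes of U(8,15) are flats of rank 7.
In a uniform matroid, these are exactly the (7)-element subsets.
Count = C(15,7) = 15! / (7! * 8!) = 6435.

6435


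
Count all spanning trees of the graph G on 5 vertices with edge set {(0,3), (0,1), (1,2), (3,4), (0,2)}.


By Kirchhoff's matrix tree theorem, the number of spanning trees equals
the determinant of any cofactor of the Laplacian matrix L.
G has 5 vertices and 5 edges.
Computing the (4 x 4) cofactor determinant gives 3.

3


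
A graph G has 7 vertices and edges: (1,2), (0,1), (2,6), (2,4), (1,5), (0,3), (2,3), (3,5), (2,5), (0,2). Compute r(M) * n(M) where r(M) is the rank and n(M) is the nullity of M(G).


r(M) = |V| - c = 7 - 1 = 6.
nullity = |E| - r(M) = 10 - 6 = 4.
Product = 6 * 4 = 24.

24


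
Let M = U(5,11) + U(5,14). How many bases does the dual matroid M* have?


(M1+M2)* = M1* + M2*.
M1* = U(6,11), bases: C(11,6) = 462.
M2* = U(9,14), bases: C(14,9) = 2002.
|B(M*)| = 462 * 2002 = 924924.

924924


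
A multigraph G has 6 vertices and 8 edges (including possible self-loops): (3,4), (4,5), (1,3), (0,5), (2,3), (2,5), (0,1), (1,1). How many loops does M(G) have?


In a graphic matroid, a loop is a self-loop edge (u,u) with rank 0.
Examining all 8 edges for self-loops...
Self-loops found: (1,1)
Number of loops = 1.

1


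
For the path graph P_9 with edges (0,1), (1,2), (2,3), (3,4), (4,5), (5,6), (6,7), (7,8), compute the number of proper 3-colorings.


P(P_9, k) = k * (k-1)^(8).
P(3) = 3 * 2^8 = 3 * 256 = 768.

768


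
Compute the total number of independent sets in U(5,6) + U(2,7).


For a direct sum, |I(M1+M2)| = |I(M1)| * |I(M2)|.
|I(U(5,6))| = sum C(6,k) for k=0..5 = 63.
|I(U(2,7))| = sum C(7,k) for k=0..2 = 29.
Total = 63 * 29 = 1827.

1827


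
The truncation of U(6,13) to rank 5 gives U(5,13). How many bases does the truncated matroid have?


Truncating U(6,13) to rank 5 gives U(5,13).
Bases of U(5,13) are all 5-element subsets of 13 elements.
Number of bases = C(13,5) = 1287.

1287


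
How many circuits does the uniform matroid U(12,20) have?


In U(12,20), circuits are the (13)-element subsets.
Any set of 13 elements is dependent, and removing any one element gives
an independent set of size 12, so it is a minimal dependent set.
Number of circuits = (20 choose 13) = 77520.

77520


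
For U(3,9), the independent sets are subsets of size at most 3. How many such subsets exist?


Independent sets of U(3,9) are all subsets of size <= 3.
Count = (9 choose 0) + (9 choose 1) + (9 choose 2) + (9 choose 3)
     = 1 + 9 + 36 + 84
     = 130.

130


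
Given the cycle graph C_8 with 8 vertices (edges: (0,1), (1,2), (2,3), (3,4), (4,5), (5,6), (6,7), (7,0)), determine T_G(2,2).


T(C_8; x,y) = x + x^2 + ... + x^(7) + y.
T(2,2) = 2^1 + 2^2 + 2^3 + 2^4 + 2^5 + 2^6 + 2^7 + 2
= 2 + 4 + 8 + 16 + 32 + 64 + 128 + 2
= 256.

256


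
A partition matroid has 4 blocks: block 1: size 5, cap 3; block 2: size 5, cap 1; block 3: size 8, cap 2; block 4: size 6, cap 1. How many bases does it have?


A basis picks exactly ci elements from block i.
Number of bases = product of C(|Si|, ci).
= C(5,3) * C(5,1) * C(8,2) * C(6,1)
= 10 * 5 * 28 * 6
= 8400.

8400


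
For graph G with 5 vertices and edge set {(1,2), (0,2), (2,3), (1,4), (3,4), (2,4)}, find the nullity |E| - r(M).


Cycle rank (nullity) = |E| - r(M) = |E| - (|V| - c).
|E| = 6, |V| = 5, c = 1.
Nullity = 6 - (5 - 1) = 6 - 4 = 2.

2


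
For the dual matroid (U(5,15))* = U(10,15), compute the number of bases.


The dual of U(r,n) is U(n-r, n) = U(10,15).
Bases of U(10,15) are all (10)-element subsets.
|B(M*)| = C(15,10) = 3003.

3003


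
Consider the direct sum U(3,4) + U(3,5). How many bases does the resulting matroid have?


Bases of a direct sum M1 + M2: |B| = |B(M1)| * |B(M2)|.
|B(U(3,4))| = C(4,3) = 4.
|B(U(3,5))| = C(5,3) = 10.
Total bases = 4 * 10 = 40.

40


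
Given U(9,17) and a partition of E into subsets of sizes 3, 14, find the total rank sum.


r(Ai) = min(|Ai|, 9) for each part.
Sum = min(3,9) + min(14,9)
    = 3 + 9
    = 12.

12


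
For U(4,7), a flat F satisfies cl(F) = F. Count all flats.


Flats of U(4,7): every subset of size < 4 is a flat, plus E itself.
Count = (7 choose 0) + (7 choose 1) + (7 choose 2) + (7 choose 3) + 1
     = 1 + 7 + 21 + 35 + 1
     = 65.

65


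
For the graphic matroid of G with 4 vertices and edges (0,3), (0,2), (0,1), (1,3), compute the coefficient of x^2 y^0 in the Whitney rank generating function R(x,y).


R(x,y) = sum over A in 2^E of x^(r(E)-r(A)) * y^(|A|-r(A)).
G has 4 vertices, 4 edges. r(E) = 3.
Enumerate all 2^4 = 16 subsets.
Count subsets with r(E)-r(A)=2 and |A|-r(A)=0: 4.

4


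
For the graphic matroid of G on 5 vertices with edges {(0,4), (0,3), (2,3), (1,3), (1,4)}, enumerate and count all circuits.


A circuit in a graphic matroid = edge set of a simple cycle.
G has 5 vertices and 5 edges.
Enumerating all minimal edge subsets forming cycles...
Total circuits found: 1.

1


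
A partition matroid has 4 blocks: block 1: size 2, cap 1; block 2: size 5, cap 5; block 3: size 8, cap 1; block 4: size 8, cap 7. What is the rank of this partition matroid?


Rank of a partition matroid = sum of min(|Si|, ci) for each block.
= min(2,1) + min(5,5) + min(8,1) + min(8,7)
= 1 + 5 + 1 + 7
= 14.

14


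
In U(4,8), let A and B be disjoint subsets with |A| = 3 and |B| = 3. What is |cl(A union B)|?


|A union B| = 3 + 3 = 6 (disjoint).
In U(4,8), cl(S) = S if |S| < 4, else cl(S) = E.
Since 6 >= 4, cl(A union B) = E.
|cl(A union B)| = 8.

8


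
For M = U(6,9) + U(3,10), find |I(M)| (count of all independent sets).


For a direct sum, |I(M1+M2)| = |I(M1)| * |I(M2)|.
|I(U(6,9))| = sum C(9,k) for k=0..6 = 466.
|I(U(3,10))| = sum C(10,k) for k=0..3 = 176.
Total = 466 * 176 = 82016.

82016


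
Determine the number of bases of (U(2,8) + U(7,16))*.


(M1+M2)* = M1* + M2*.
M1* = U(6,8), bases: C(8,6) = 28.
M2* = U(9,16), bases: C(16,9) = 11440.
|B(M*)| = 28 * 11440 = 320320.

320320


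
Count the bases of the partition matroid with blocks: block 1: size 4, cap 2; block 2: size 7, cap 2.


A basis picks exactly ci elements from block i.
Number of bases = product of C(|Si|, ci).
= C(4,2) * C(7,2)
= 6 * 21
= 126.

126


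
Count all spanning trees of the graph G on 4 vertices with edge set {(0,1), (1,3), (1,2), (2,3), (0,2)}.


By Kirchhoff's matrix tree theorem, the number of spanning trees equals
the determinant of any cofactor of the Laplacian matrix L.
G has 4 vertices and 5 edges.
Computing the (3 x 3) cofactor determinant gives 8.

8


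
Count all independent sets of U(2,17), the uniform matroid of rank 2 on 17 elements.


Independent sets of U(2,17) are all subsets of size <= 2.
Count = (17 choose 0) + (17 choose 1) + (17 choose 2)
     = 1 + 17 + 136
     = 154.

154


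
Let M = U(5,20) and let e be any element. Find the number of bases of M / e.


Contracting e from U(5,20) gives U(4,19).
Bases of U(4,19) = C(19,4) = 19! / (4! * 15!) = 3876.

3876


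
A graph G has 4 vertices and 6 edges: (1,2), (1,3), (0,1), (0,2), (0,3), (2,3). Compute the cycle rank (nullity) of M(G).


Cycle rank (nullity) = |E| - r(M) = |E| - (|V| - c).
|E| = 6, |V| = 4, c = 1.
Nullity = 6 - (4 - 1) = 6 - 3 = 3.

3


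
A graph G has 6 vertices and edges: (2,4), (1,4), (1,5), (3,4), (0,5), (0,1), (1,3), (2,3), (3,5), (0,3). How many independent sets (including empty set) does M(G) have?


An independent set in a graphic matroid is an acyclic edge subset.
G has 6 vertices and 10 edges.
Enumerate all 2^10 = 1024 subsets, checking for acyclicity.
Total independent sets = 436.

436


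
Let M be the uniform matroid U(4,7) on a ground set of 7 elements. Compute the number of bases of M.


Bases of U(4,7) are all 4-element subsets of the 7-element ground set.
Number of bases = C(7,4).
C(7,4) = 7! / (4! * 3!) = 35.

35
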